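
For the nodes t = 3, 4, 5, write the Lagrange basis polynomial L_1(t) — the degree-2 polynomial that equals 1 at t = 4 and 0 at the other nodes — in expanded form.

L_1(t) = -t^2 + 8t - 15

L_1(t) = (t - 3)(t - 5) / [(1)·(-1)]
       = (t^2 - 8t + 15) / (-1)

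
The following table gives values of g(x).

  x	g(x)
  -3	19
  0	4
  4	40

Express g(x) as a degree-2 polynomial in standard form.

Newton's divided differences:
g[-3,0] = (4 - 19) / (0 - (-3)) = -5
g[0,4] = (40 - 4) / (4 - 0) = 9
g[-3,0,4] = (9 - (-5)) / (4 - (-3)) = 2
g(x) = 19 + (-5)·(x + 3) + 2·(x + 3)x
Expanding: g(x) = 2x^2 + x + 4

g(x) = 2x^2 + x + 4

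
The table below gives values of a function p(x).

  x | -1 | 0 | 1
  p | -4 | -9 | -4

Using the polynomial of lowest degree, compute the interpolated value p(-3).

36

Evaluate each Lagrange basis at x = -3:
L_0(-3) = (-3)·(-4)/[(-1)·(-2)] = 6
L_1(-3) = (-2)·(-4)/[(1)·(-1)] = -8
L_2(-3) = (-2)·(-3)/[(2)·(1)] = 3
Sum: (-4)·(6) + (-9)·(-8) + (-4)·(3) = 36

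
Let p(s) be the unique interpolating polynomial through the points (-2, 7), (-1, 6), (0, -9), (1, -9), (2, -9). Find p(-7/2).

Using Newton's divided-difference form:
p[-2,-1] = (6 - 7) / (-1 - (-2)) = -1
p[-1,0] = (-9 - 6) / (0 - (-1)) = -15
p[0,1] = (-9 - (-9)) / (1 - 0) = 0
p[1,2] = (-9 - (-9)) / (2 - 1) = 0
p[-2,-1,0] = (-15 - (-1)) / (0 - (-2)) = -7
p[-1,0,1] = (0 - (-15)) / (1 - (-1)) = 15/2
p[0,1,2] = (0 - 0) / (2 - 0) = 0
p[-2,-1,0,1] = (15/2 - (-7)) / (1 - (-2)) = 29/6
p[-1,0,1,2] = (0 - 15/2) / (2 - (-1)) = -5/2
p[-2,-1,0,1,2] = (-5/2 - 29/6) / (2 - (-2)) = -11/6
p(-7/2) = 7 + (-1)·(-3/2) + (-7)·(-3/2)·(-5/2) + (29/6)·(-3/2)·(-5/2)·(-7/2) + (-11/6)·(-3/2)·(-5/2)·(-7/2)·(-9/2) = -6063/32

-6063/32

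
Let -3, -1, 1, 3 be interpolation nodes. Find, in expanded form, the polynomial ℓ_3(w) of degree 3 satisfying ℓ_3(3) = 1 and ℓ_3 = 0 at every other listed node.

ℓ_3(w) = (1/48)w^3 + (1/16)w^2 - (1/48)w - 1/16

ℓ_3(w) = (w + 3)(w + 1)(w - 1) / [(6)·(4)·(2)]
       = (w^3 + 3w^2 - w - 3) / (48)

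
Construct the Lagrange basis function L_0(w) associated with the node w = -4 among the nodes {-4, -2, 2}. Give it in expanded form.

L_0(w) = (1/12)w^2 - 1/3

L_0(w) = (w + 2)(w - 2) / [(-2)·(-6)]
       = (w^2 - 4) / (12)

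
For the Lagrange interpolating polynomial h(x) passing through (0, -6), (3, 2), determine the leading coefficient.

8/3

The leading coefficient equals the top divided difference h[0,3].
h[0,3] = (2 - (-6)) / (3 - 0) = 8/3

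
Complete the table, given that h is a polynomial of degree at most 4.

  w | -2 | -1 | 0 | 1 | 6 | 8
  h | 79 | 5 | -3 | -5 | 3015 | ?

10229

The 5 known values determine h uniquely (degree ≤ 4).
L_0(8) = (9)·(8)·(7)·(2)/[(-1)·(-2)·(-3)·(-8)] = 21
L_1(8) = (10)·(8)·(7)·(2)/[(1)·(-1)·(-2)·(-7)] = -80
L_2(8) = (10)·(9)·(7)·(2)/[(2)·(1)·(-1)·(-6)] = 105
L_3(8) = (10)·(9)·(8)·(2)/[(3)·(2)·(1)·(-5)] = -48
L_4(8) = (10)·(9)·(8)·(7)/[(8)·(7)·(6)·(5)] = 3
Sum: 79·(21) + 5·(-80) + (-3)·(105) + (-5)·(-48) + 3015·(3) = 10229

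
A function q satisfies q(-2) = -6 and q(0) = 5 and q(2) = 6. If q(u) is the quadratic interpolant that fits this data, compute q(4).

-3

L_0(4) = (4)·(2)/[(-2)·(-4)] = 1
L_1(4) = (6)·(2)/[(2)·(-2)] = -3
L_2(4) = (6)·(4)/[(4)·(2)] = 3
Sum: (-6)·(1) + 5·(-3) + 6·(3) = -3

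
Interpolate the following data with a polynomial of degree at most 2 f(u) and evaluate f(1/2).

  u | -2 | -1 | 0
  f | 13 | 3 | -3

-9/2

Evaluate each Lagrange basis at u = 1/2:
L_0(1/2) = (3/2)·(1/2)/[(-1)·(-2)] = 3/8
L_1(1/2) = (5/2)·(1/2)/[(1)·(-1)] = -5/4
L_2(1/2) = (5/2)·(3/2)/[(2)·(1)] = 15/8
Sum: 13·(3/8) + 3·(-5/4) + (-3)·(15/8) = -9/2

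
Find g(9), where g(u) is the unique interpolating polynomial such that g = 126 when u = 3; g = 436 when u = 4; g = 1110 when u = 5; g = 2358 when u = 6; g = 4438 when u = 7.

12366

Evaluate each Lagrange basis at u = 9:
L_0(9) = (5)·(4)·(3)·(2)/[(-1)·(-2)·(-3)·(-4)] = 5
L_1(9) = (6)·(4)·(3)·(2)/[(1)·(-1)·(-2)·(-3)] = -24
L_2(9) = (6)·(5)·(3)·(2)/[(2)·(1)·(-1)·(-2)] = 45
L_3(9) = (6)·(5)·(4)·(2)/[(3)·(2)·(1)·(-1)] = -40
L_4(9) = (6)·(5)·(4)·(3)/[(4)·(3)·(2)·(1)] = 15
Sum: 126·(5) + 436·(-24) + 1110·(45) + 2358·(-40) + 4438·(15) = 12366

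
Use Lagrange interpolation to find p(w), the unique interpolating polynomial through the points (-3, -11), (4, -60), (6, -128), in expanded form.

Build the Lagrange basis polynomials:
L_0(w) = (w - 4)(w - 6) / [63] = (1/63)w^2 - (10/63)w + 8/21
L_1(w) = (w + 3)(w - 6) / [-14] = -(1/14)w^2 + (3/14)w + 9/7
L_2(w) = (w + 3)(w - 4) / [18] = (1/18)w^2 - (1/18)w - 2/3
p(w) = (-11)·L_0 + (-60)·L_1 + (-128)·L_2
  (-11)·L_0(w) = -(11/63)w^2 + (110/63)w - 88/21
  (-60)·L_1(w) = (30/7)w^2 - (90/7)w - 540/7
  (-128)·L_2(w) = -(64/9)w^2 + (64/9)w + 256/3
Adding term by term: -3w^2 - 4w + 4

p(w) = -3w^2 - 4w + 4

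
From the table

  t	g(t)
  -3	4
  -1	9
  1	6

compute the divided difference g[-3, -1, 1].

-1

g[-3,-1] = (9 - 4) / (-1 - (-3)) = 5/2
g[-1,1] = (6 - 9) / (1 - (-1)) = -3/2
g[-3,-1,1] = (-3/2 - 5/2) / (1 - (-3)) = -1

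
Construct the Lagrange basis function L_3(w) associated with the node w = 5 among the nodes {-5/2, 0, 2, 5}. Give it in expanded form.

L_3(w) = (2/225)w^3 + (1/225)w^2 - (2/45)w

L_3(w) = (w + 5/2)w(w - 2) / [(15/2)·(5)·(3)]
       = (w^3 + (1/2)w^2 - 5w) / (225/2)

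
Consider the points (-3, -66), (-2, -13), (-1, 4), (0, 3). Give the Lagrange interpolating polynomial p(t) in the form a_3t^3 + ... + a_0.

L_0(t) = (t + 2)(t + 1)t / [-6] = -(1/6)t^3 - (1/2)t^2 - (1/3)t
L_1(t) = (t + 3)(t + 1)t / [2] = (1/2)t^3 + 2t^2 + (3/2)t
L_2(t) = (t + 3)(t + 2)t / [-2] = -(1/2)t^3 - (5/2)t^2 - 3t
L_3(t) = (t + 3)(t + 2)(t + 1) / [6] = (1/6)t^3 + t^2 + (11/6)t + 1
p(t) = (-66)·L_0 + (-13)·L_1 + 4·L_2 + 3·L_3
  (-66)·L_0(t) = 11t^3 + 33t^2 + 22t
  (-13)·L_1(t) = -(13/2)t^3 - 26t^2 - (39/2)t
  4·L_2(t) = -2t^3 - 10t^2 - 12t
  3·L_3(t) = (1/2)t^3 + 3t^2 + (11/2)t + 3
Adding term by term: 3t^3 - 4t + 3

p(t) = 3t^3 - 4t + 3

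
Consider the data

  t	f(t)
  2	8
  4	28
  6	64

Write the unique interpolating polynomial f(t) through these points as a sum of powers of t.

f(t) = 2t^2 - 2t + 4

Newton's divided differences:
f[2,4] = (28 - 8) / (4 - 2) = 10
f[4,6] = (64 - 28) / (6 - 4) = 18
f[2,4,6] = (18 - 10) / (6 - 2) = 2
f(t) = 8 + 10·(t - 2) + 2·(t - 2)(t - 4)
Expanding: f(t) = 2t^2 - 2t + 4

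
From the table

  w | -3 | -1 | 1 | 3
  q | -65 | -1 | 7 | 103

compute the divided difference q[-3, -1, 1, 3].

3

q[-3,-1] = (-1 - (-65)) / (-1 - (-3)) = 32
q[-1,1] = (7 - (-1)) / (1 - (-1)) = 4
q[1,3] = (103 - 7) / (3 - 1) = 48
q[-3,-1,1] = (4 - 32) / (1 - (-3)) = -7
q[-1,1,3] = (48 - 4) / (3 - (-1)) = 11
q[-3,-1,1,3] = (11 - (-7)) / (3 - (-3)) = 3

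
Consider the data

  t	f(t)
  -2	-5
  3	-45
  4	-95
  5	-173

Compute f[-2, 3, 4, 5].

-1

f[-2,3] = (-45 - (-5)) / (3 - (-2)) = -8
f[3,4] = (-95 - (-45)) / (4 - 3) = -50
f[4,5] = (-173 - (-95)) / (5 - 4) = -78
f[-2,3,4] = (-50 - (-8)) / (4 - (-2)) = -7
f[3,4,5] = (-78 - (-50)) / (5 - 3) = -14
f[-2,3,4,5] = (-14 - (-7)) / (5 - (-2)) = -1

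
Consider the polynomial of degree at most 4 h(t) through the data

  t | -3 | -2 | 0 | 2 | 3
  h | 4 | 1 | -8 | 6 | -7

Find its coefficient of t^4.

Build the Lagrange basis polynomials:
L_0(t) = (t + 2)t(t - 2)(t - 3) / [90] = (1/90)t^4 - (1/30)t^3 - (2/45)t^2 + (2/15)t
L_1(t) = (t + 3)t(t - 2)(t - 3) / [-40] = -(1/40)t^4 + (1/20)t^3 + (9/40)t^2 - (9/20)t
L_2(t) = (t + 3)(t + 2)(t - 2)(t - 3) / [36] = (1/36)t^4 - (13/36)t^2 + 1
L_3(t) = (t + 3)(t + 2)t(t - 3) / [-40] = -(1/40)t^4 - (1/20)t^3 + (9/40)t^2 + (9/20)t
L_4(t) = (t + 3)(t + 2)t(t - 2) / [90] = (1/90)t^4 + (1/30)t^3 - (2/45)t^2 - (2/15)t
h(t) = 4·L_0 + 1·L_1 + (-8)·L_2 + 6·L_3 + (-7)·L_4
Only the coefficient of t^4 is needed; take it from each L_i and combine:
4·(1/90) + 1·(-1/40) + (-8)·(1/36) + 6·(-1/40) + (-7)·(1/90) = -31/72

-31/72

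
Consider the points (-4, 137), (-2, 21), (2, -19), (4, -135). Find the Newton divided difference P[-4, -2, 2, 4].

P[-4,-2] = (21 - 137) / (-2 - (-4)) = -58
P[-2,2] = (-19 - 21) / (2 - (-2)) = -10
P[2,4] = (-135 - (-19)) / (4 - 2) = -58
P[-4,-2,2] = (-10 - (-58)) / (2 - (-4)) = 8
P[-2,2,4] = (-58 - (-10)) / (4 - (-2)) = -8
P[-4,-2,2,4] = (-8 - 8) / (4 - (-4)) = -2

-2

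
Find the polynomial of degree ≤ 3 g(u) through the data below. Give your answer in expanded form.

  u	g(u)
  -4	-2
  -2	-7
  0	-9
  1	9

L_0(u) = (u + 2)u(u - 1) / [-40] = -(1/40)u^3 - (1/40)u^2 + (1/20)u
L_1(u) = (u + 4)u(u - 1) / [12] = (1/12)u^3 + (1/4)u^2 - (1/3)u
L_2(u) = (u + 4)(u + 2)(u - 1) / [-8] = -(1/8)u^3 - (5/8)u^2 - (1/4)u + 1
L_3(u) = (u + 4)(u + 2)u / [15] = (1/15)u^3 + (2/5)u^2 + (8/15)u
g(u) = (-2)·L_0 + (-7)·L_1 + (-9)·L_2 + 9·L_3
  (-2)·L_0(u) = (1/20)u^3 + (1/20)u^2 - (1/10)u
  (-7)·L_1(u) = -(7/12)u^3 - (7/4)u^2 + (7/3)u
  (-9)·L_2(u) = (9/8)u^3 + (45/8)u^2 + (9/4)u - 9
  9·L_3(u) = (3/5)u^3 + (18/5)u^2 + (24/5)u
Adding term by term: (143/120)u^3 + (301/40)u^2 + (557/60)u - 9

g(u) = (143/120)u^3 + (301/40)u^2 + (557/60)u - 9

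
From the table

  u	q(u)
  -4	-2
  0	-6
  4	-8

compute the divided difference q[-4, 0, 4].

1/16

q[-4,0] = (-6 - (-2)) / (0 - (-4)) = -1
q[0,4] = (-8 - (-6)) / (4 - 0) = -1/2
q[-4,0,4] = (-1/2 - (-1)) / (4 - (-4)) = 1/16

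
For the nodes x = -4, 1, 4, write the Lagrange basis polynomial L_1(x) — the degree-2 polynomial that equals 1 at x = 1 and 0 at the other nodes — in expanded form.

L_1(x) = (x + 4)(x - 4) / [(5)·(-3)]
       = (x^2 - 16) / (-15)

L_1(x) = -(1/15)x^2 + 16/15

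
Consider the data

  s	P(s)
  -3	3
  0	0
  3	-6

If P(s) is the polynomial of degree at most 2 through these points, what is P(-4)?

10/3

Using Newton's divided-difference form:
P[-3,0] = (0 - 3) / (0 - (-3)) = -1
P[0,3] = (-6 - 0) / (3 - 0) = -2
P[-3,0,3] = (-2 - (-1)) / (3 - (-3)) = -1/6
P(-4) = 3 + (-1)·(-1) + (-1/6)·(-1)·(-4) = 10/3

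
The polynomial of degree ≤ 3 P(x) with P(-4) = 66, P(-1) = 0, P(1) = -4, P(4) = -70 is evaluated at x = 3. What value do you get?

Using Newton's divided-difference form:
P[-4,-1] = (0 - 66) / (-1 - (-4)) = -22
P[-1,1] = (-4 - 0) / (1 - (-1)) = -2
P[1,4] = (-70 - (-4)) / (4 - 1) = -22
P[-4,-1,1] = (-2 - (-22)) / (1 - (-4)) = 4
P[-1,1,4] = (-22 - (-2)) / (4 - (-1)) = -4
P[-4,-1,1,4] = (-4 - 4) / (4 - (-4)) = -1
P(3) = 66 + (-22)·(7) + 4·(7)·(4) + (-1)·(7)·(4)·(2) = -32

-32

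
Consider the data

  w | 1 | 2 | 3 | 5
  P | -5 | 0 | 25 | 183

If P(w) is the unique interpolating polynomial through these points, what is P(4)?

Evaluate each Lagrange basis at w = 4:
L_0(4) = (2)·(1)·(-1)/[(-1)·(-2)·(-4)] = 1/4
L_1(4) = (3)·(1)·(-1)/[(1)·(-1)·(-3)] = -1
L_2(4) = (3)·(2)·(-1)/[(2)·(1)·(-2)] = 3/2
L_3(4) = (3)·(2)·(1)/[(4)·(3)·(2)] = 1/4
Sum: (-5)·(1/4) + 0 + 25·(3/2) + 183·(1/4) = 82

82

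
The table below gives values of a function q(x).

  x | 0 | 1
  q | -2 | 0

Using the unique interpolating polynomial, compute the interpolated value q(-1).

-4

L_0(-1) = (-2)/[(-1)] = 2
L_1(-1) = (-1)/[(1)] = -1
Sum: (-2)·(2) + 0 = -4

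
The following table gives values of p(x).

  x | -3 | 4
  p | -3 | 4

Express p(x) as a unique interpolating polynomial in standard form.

p(x) = x

Build the Lagrange basis polynomials:
L_0(x) = (x - 4) / [-7] = -(1/7)x + 4/7
L_1(x) = (x + 3) / [7] = (1/7)x + 3/7
p(x) = (-3)·L_0 + 4·L_1
  (-3)·L_0(x) = (3/7)x - 12/7
  4·L_1(x) = (4/7)x + 12/7
Adding term by term: x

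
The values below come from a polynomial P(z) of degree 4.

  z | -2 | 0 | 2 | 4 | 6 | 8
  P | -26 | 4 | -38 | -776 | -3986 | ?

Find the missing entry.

The 5 known values determine P uniquely (degree ≤ 4).
Evaluate each Lagrange basis at z = 8:
L_0(8) = (8)·(6)·(4)·(2)/[(-2)·(-4)·(-6)·(-8)] = 1
L_1(8) = (10)·(6)·(4)·(2)/[(2)·(-2)·(-4)·(-6)] = -5
L_2(8) = (10)·(8)·(4)·(2)/[(4)·(2)·(-2)·(-4)] = 10
L_3(8) = (10)·(8)·(6)·(2)/[(6)·(4)·(2)·(-2)] = -10
L_4(8) = (10)·(8)·(6)·(4)/[(8)·(6)·(4)·(2)] = 5
Sum: (-26)·(1) + 4·(-5) + (-38)·(10) + (-776)·(-10) + (-3986)·(5) = -12596

-12596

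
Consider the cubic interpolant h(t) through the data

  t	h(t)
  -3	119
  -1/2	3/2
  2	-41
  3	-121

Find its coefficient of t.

-4

Build the Lagrange basis polynomials:
L_0(t) = (t + 1/2)(t - 2)(t - 3) / [-75] = -(1/75)t^3 + (3/50)t^2 - (7/150)t - 1/25
L_1(t) = (t + 3)(t - 2)(t - 3) / [175/8] = (8/175)t^3 - (16/175)t^2 - (72/175)t + 144/175
L_2(t) = (t + 3)(t + 1/2)(t - 3) / [-25/2] = -(2/25)t^3 - (1/25)t^2 + (18/25)t + 9/25
L_3(t) = (t + 3)(t + 1/2)(t - 2) / [21] = (1/21)t^3 + (1/14)t^2 - (11/42)t - 1/7
h(t) = 119·L_0 + (3/2)·L_1 + (-41)·L_2 + (-121)·L_3
Only the coefficient of t is needed; take it from each L_i and combine:
119·(-7/150) + (3/2)·(-72/175) + (-41)·(18/25) + (-121)·(-11/42) = -4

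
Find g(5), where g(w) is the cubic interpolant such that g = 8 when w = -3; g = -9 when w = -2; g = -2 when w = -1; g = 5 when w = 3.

-934/5

Evaluate each Lagrange basis at w = 5:
L_0(5) = (7)·(6)·(2)/[(-1)·(-2)·(-6)] = -7
L_1(5) = (8)·(6)·(2)/[(1)·(-1)·(-5)] = 96/5
L_2(5) = (8)·(7)·(2)/[(2)·(1)·(-4)] = -14
L_3(5) = (8)·(7)·(6)/[(6)·(5)·(4)] = 14/5
Sum: 8·(-7) + (-9)·(96/5) + (-2)·(-14) + 5·(14/5) = -934/5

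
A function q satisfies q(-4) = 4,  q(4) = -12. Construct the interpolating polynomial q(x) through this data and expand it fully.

L_0(x) = (x - 4) / [-8] = -(1/8)x + 1/2
L_1(x) = (x + 4) / [8] = (1/8)x + 1/2
q(x) = 4·L_0 + (-12)·L_1
  4·L_0(x) = -(1/2)x + 2
  (-12)·L_1(x) = -(3/2)x - 6
Adding term by term: -2x - 4

q(x) = -2x - 4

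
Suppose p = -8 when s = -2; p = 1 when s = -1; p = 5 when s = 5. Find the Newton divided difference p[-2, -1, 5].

-25/21

p[-2,-1] = (1 - (-8)) / (-1 - (-2)) = 9
p[-1,5] = (5 - 1) / (5 - (-1)) = 2/3
p[-2,-1,5] = (2/3 - 9) / (5 - (-2)) = -25/21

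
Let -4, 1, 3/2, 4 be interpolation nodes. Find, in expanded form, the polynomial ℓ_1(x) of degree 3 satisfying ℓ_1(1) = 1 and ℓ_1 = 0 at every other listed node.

ℓ_1(x) = (2/15)x^3 - (1/5)x^2 - (32/15)x + 16/5

ℓ_1(x) = (x + 4)(x - 3/2)(x - 4) / [(5)·(-1/2)·(-3)]
       = (x^3 - (3/2)x^2 - 16x + 24) / (15/2)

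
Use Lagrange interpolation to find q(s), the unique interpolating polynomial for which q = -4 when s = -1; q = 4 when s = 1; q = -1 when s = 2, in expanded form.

Build the Lagrange basis polynomials:
L_0(s) = (s - 1)(s - 2) / [6] = (1/6)s^2 - (1/2)s + 1/3
L_1(s) = (s + 1)(s - 2) / [-2] = -(1/2)s^2 + (1/2)s + 1
L_2(s) = (s + 1)(s - 1) / [3] = (1/3)s^2 - 1/3
q(s) = (-4)·L_0 + 4·L_1 + (-1)·L_2
  (-4)·L_0(s) = -(2/3)s^2 + 2s - 4/3
  4·L_1(s) = -2s^2 + 2s + 4
  (-1)·L_2(s) = -(1/3)s^2 + 1/3
Adding term by term: -3s^2 + 4s + 3

q(s) = -3s^2 + 4s + 3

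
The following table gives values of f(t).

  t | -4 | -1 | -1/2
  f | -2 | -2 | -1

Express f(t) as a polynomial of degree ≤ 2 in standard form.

f(t) = (4/7)t^2 + (20/7)t + 2/7

Build the Lagrange basis polynomials:
L_0(t) = (t + 1)(t + 1/2) / [21/2] = (2/21)t^2 + (1/7)t + 1/21
L_1(t) = (t + 4)(t + 1/2) / [-3/2] = -(2/3)t^2 - 3t - 4/3
L_2(t) = (t + 4)(t + 1) / [7/4] = (4/7)t^2 + (20/7)t + 16/7
f(t) = (-2)·L_0 + (-2)·L_1 + (-1)·L_2
  (-2)·L_0(t) = -(4/21)t^2 - (2/7)t - 2/21
  (-2)·L_1(t) = (4/3)t^2 + 6t + 8/3
  (-1)·L_2(t) = -(4/7)t^2 - (20/7)t - 16/7
Adding term by term: (4/7)t^2 + (20/7)t + 2/7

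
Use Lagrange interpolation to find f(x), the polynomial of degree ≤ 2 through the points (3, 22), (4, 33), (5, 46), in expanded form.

f(x) = x^2 + 4x + 1

L_0(x) = (x - 4)(x - 5) / [2] = (1/2)x^2 - (9/2)x + 10
L_1(x) = (x - 3)(x - 5) / [-1] = -x^2 + 8x - 15
L_2(x) = (x - 3)(x - 4) / [2] = (1/2)x^2 - (7/2)x + 6
f(x) = 22·L_0 + 33·L_1 + 46·L_2
  22·L_0(x) = 11x^2 - 99x + 220
  33·L_1(x) = -33x^2 + 264x - 495
  46·L_2(x) = 23x^2 - 161x + 276
Adding term by term: x^2 + 4x + 1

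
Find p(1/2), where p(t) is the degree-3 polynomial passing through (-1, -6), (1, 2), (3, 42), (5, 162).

L_0(1/2) = (-1/2)·(-5/2)·(-9/2)/[(-2)·(-4)·(-6)] = 15/128
L_1(1/2) = (3/2)·(-5/2)·(-9/2)/[(2)·(-2)·(-4)] = 135/128
L_2(1/2) = (3/2)·(-1/2)·(-9/2)/[(4)·(2)·(-2)] = -27/128
L_3(1/2) = (3/2)·(-1/2)·(-5/2)/[(6)·(4)·(2)] = 5/128
Sum: (-6)·(15/128) + 2·(135/128) + 42·(-27/128) + 162·(5/128) = -9/8

-9/8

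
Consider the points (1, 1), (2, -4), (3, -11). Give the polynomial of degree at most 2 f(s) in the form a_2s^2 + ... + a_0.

f(s) = -s^2 - 2s + 4

Build the Lagrange basis polynomials:
L_0(s) = (s - 2)(s - 3) / [2] = (1/2)s^2 - (5/2)s + 3
L_1(s) = (s - 1)(s - 3) / [-1] = -s^2 + 4s - 3
L_2(s) = (s - 1)(s - 2) / [2] = (1/2)s^2 - (3/2)s + 1
f(s) = 1·L_0 + (-4)·L_1 + (-11)·L_2
  1·L_0(s) = (1/2)s^2 - (5/2)s + 3
  (-4)·L_1(s) = 4s^2 - 16s + 12
  (-11)·L_2(s) = -(11/2)s^2 + (33/2)s - 11
Adding term by term: -s^2 - 2s + 4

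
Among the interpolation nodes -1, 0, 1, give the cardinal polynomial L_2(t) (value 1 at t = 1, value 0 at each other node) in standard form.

L_2(t) = (1/2)t^2 + (1/2)t

L_2(t) = (t + 1)t / [(2)·(1)]
       = (t^2 + t) / (2)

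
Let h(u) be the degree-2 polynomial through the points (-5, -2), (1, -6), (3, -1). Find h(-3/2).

Using Newton's divided-difference form:
h[-5,1] = (-6 - (-2)) / (1 - (-5)) = -2/3
h[1,3] = (-1 - (-6)) / (3 - 1) = 5/2
h[-5,1,3] = (5/2 - (-2/3)) / (3 - (-5)) = 19/48
h(-3/2) = -2 + (-2/3)·(7/2) + (19/48)·(7/2)·(-5/2) = -499/64

-499/64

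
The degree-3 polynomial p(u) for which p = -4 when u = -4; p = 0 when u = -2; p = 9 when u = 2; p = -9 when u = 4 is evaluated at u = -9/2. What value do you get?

L_0(-9/2) = (-5/2)·(-13/2)·(-17/2)/[(-2)·(-6)·(-8)] = 1105/768
L_1(-9/2) = (-1/2)·(-13/2)·(-17/2)/[(2)·(-4)·(-6)] = -221/384
L_2(-9/2) = (-1/2)·(-5/2)·(-17/2)/[(6)·(4)·(-2)] = 85/384
L_3(-9/2) = (-1/2)·(-5/2)·(-13/2)/[(8)·(6)·(2)] = -65/768
Sum: (-4)·(1105/768) + 0 + 9·(85/384) + (-9)·(-65/768) = -2305/768

-2305/768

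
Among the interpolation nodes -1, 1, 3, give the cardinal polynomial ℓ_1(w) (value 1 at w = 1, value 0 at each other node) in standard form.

ℓ_1(w) = (w + 1)(w - 3) / [(2)·(-2)]
       = (w^2 - 2w - 3) / (-4)

ℓ_1(w) = -(1/4)w^2 + (1/2)w + 3/4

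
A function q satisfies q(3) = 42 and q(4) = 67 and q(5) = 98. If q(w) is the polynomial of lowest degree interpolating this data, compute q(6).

135

Evaluate each Lagrange basis at w = 6:
L_0(6) = (2)·(1)/[(-1)·(-2)] = 1
L_1(6) = (3)·(1)/[(1)·(-1)] = -3
L_2(6) = (3)·(2)/[(2)·(1)] = 3
Sum: 42·(1) + 67·(-3) + 98·(3) = 135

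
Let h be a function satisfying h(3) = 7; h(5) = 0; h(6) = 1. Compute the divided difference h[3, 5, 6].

h[3,5] = (0 - 7) / (5 - 3) = -7/2
h[5,6] = (1 - 0) / (6 - 5) = 1
h[3,5,6] = (1 - (-7/2)) / (6 - 3) = 3/2

3/2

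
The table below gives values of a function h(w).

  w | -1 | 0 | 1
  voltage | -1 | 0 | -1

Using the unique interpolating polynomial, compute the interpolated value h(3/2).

-9/4

L_0(3/2) = (3/2)·(1/2)/[(-1)·(-2)] = 3/8
L_1(3/2) = (5/2)·(1/2)/[(1)·(-1)] = -5/4
L_2(3/2) = (5/2)·(3/2)/[(2)·(1)] = 15/8
Sum: (-1)·(3/8) + 0 + (-1)·(15/8) = -9/4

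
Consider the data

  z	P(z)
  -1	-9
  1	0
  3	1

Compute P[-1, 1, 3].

-1

P[-1,1] = (0 - (-9)) / (1 - (-1)) = 9/2
P[1,3] = (1 - 0) / (3 - 1) = 1/2
P[-1,1,3] = (1/2 - 9/2) / (3 - (-1)) = -1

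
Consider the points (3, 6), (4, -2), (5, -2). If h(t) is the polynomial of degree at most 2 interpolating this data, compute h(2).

Using Newton's divided-difference form:
h[3,4] = (-2 - 6) / (4 - 3) = -8
h[4,5] = (-2 - (-2)) / (5 - 4) = 0
h[3,4,5] = (0 - (-8)) / (5 - 3) = 4
h(2) = 6 + (-8)·(-1) + 4·(-1)·(-2) = 22

22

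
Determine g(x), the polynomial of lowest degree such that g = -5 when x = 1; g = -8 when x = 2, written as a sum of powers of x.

Build the Lagrange basis polynomials:
L_0(x) = (x - 2) / [-1] = -x + 2
L_1(x) = (x - 1) / [1] = x - 1
g(x) = (-5)·L_0 + (-8)·L_1
  (-5)·L_0(x) = 5x - 10
  (-8)·L_1(x) = -8x + 8
Adding term by term: -3x - 2

g(x) = -3x - 2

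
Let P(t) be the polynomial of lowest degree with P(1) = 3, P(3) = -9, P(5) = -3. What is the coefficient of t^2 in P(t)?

9/4

Build the Lagrange basis polynomials:
L_0(t) = (t - 3)(t - 5) / [8] = (1/8)t^2 - t + 15/8
L_1(t) = (t - 1)(t - 5) / [-4] = -(1/4)t^2 + (3/2)t - 5/4
L_2(t) = (t - 1)(t - 3) / [8] = (1/8)t^2 - (1/2)t + 3/8
P(t) = 3·L_0 + (-9)·L_1 + (-3)·L_2
Only the coefficient of t^2 is needed; take it from each L_i and combine:
3·(1/8) + (-9)·(-1/4) + (-3)·(1/8) = 9/4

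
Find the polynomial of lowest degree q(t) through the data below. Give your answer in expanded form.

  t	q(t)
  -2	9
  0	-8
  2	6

Build the Lagrange basis polynomials:
L_0(t) = t(t - 2) / [8] = (1/8)t^2 - (1/4)t
L_1(t) = (t + 2)(t - 2) / [-4] = -(1/4)t^2 + 1
L_2(t) = (t + 2)t / [8] = (1/8)t^2 + (1/4)t
q(t) = 9·L_0 + (-8)·L_1 + 6·L_2
  9·L_0(t) = (9/8)t^2 - (9/4)t
  (-8)·L_1(t) = 2t^2 - 8
  6·L_2(t) = (3/4)t^2 + (3/2)t
Adding term by term: (31/8)t^2 - (3/4)t - 8

q(t) = (31/8)t^2 - (3/4)t - 8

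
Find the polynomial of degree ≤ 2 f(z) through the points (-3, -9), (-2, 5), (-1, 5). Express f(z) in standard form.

Newton's divided differences:
f[-3,-2] = (5 - (-9)) / (-2 - (-3)) = 14
f[-2,-1] = (5 - 5) / (-1 - (-2)) = 0
f[-3,-2,-1] = (0 - 14) / (-1 - (-3)) = -7
f(z) = -9 + 14·(z + 3) + (-7)·(z + 3)(z + 2)
Expanding: f(z) = -7z^2 - 21z - 9

f(z) = -7z^2 - 21z - 9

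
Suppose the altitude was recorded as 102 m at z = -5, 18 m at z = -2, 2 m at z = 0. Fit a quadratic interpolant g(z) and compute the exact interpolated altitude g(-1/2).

L_0(-1/2) = (3/2)·(-1/2)/[(-3)·(-5)] = -1/20
L_1(-1/2) = (9/2)·(-1/2)/[(3)·(-2)] = 3/8
L_2(-1/2) = (9/2)·(3/2)/[(5)·(2)] = 27/40
Sum: 102·(-1/20) + 18·(3/8) + 2·(27/40) = 3

3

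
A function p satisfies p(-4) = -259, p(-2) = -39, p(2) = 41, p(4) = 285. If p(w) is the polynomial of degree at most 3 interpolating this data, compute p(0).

Evaluate each Lagrange basis at w = 0:
L_0(0) = (2)·(-2)·(-4)/[(-2)·(-6)·(-8)] = -1/6
L_1(0) = (4)·(-2)·(-4)/[(2)·(-4)·(-6)] = 2/3
L_2(0) = (4)·(2)·(-4)/[(6)·(4)·(-2)] = 2/3
L_3(0) = (4)·(2)·(-2)/[(8)·(6)·(2)] = -1/6
Sum: (-259)·(-1/6) + (-39)·(2/3) + 41·(2/3) + 285·(-1/6) = -3

-3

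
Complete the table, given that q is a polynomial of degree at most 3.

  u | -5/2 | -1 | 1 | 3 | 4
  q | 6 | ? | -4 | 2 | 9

-986/1001

The 4 known values determine q uniquely (degree ≤ 3).
Evaluate each Lagrange basis at u = -1:
L_0(-1) = (-2)·(-4)·(-5)/[(-7/2)·(-11/2)·(-13/2)] = 320/1001
L_1(-1) = (3/2)·(-4)·(-5)/[(7/2)·(-2)·(-3)] = 10/7
L_2(-1) = (3/2)·(-2)·(-5)/[(11/2)·(2)·(-1)] = -15/11
L_3(-1) = (3/2)·(-2)·(-4)/[(13/2)·(3)·(1)] = 8/13
Sum: 6·(320/1001) + (-4)·(10/7) + 2·(-15/11) + 9·(8/13) = -986/1001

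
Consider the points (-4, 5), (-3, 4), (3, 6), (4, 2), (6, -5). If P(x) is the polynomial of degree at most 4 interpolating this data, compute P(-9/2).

Evaluate each Lagrange basis at x = -9/2:
L_0(-9/2) = (-3/2)·(-15/2)·(-17/2)·(-21/2)/[(-1)·(-7)·(-8)·(-10)] = 459/256
L_1(-9/2) = (-1/2)·(-15/2)·(-17/2)·(-21/2)/[(1)·(-6)·(-7)·(-9)] = -85/96
L_2(-9/2) = (-1/2)·(-3/2)·(-17/2)·(-21/2)/[(7)·(6)·(-1)·(-3)] = 17/32
L_3(-9/2) = (-1/2)·(-3/2)·(-15/2)·(-21/2)/[(8)·(7)·(1)·(-2)] = -135/256
L_4(-9/2) = (-1/2)·(-3/2)·(-15/2)·(-17/2)/[(10)·(9)·(3)·(2)] = 17/192
Sum: 5·(459/256) + 4·(-85/96) + 6·(17/32) + 2·(-135/256) + (-5)·(17/192) = 1821/256

1821/256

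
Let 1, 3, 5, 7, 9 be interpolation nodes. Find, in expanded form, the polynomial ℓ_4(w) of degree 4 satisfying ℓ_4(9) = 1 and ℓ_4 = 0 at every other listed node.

ℓ_4(w) = (1/384)w^4 - (1/24)w^3 + (43/192)w^2 - (11/24)w + 35/128

ℓ_4(w) = (w - 1)(w - 3)(w - 5)(w - 7) / [(8)·(6)·(4)·(2)]
       = (w^4 - 16w^3 + 86w^2 - 176w + 105) / (384)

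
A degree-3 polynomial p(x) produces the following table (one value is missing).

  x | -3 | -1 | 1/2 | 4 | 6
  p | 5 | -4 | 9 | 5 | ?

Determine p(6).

The 4 known values determine p uniquely (degree ≤ 3).
Evaluate each Lagrange basis at x = 6:
L_0(6) = (7)·(11/2)·(2)/[(-2)·(-7/2)·(-7)] = -11/7
L_1(6) = (9)·(11/2)·(2)/[(2)·(-3/2)·(-5)] = 33/5
L_2(6) = (9)·(7)·(2)/[(7/2)·(3/2)·(-7/2)] = -48/7
L_3(6) = (9)·(7)·(11/2)/[(7)·(5)·(7/2)] = 99/35
Sum: 5·(-11/7) + (-4)·(33/5) + 9·(-48/7) + 5·(99/35) = -2864/35

-2864/35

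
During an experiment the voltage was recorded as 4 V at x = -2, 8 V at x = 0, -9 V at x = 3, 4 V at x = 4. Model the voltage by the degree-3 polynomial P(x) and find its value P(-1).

35/3

Evaluate each Lagrange basis at x = -1:
L_0(-1) = (-1)·(-4)·(-5)/[(-2)·(-5)·(-6)] = 1/3
L_1(-1) = (1)·(-4)·(-5)/[(2)·(-3)·(-4)] = 5/6
L_2(-1) = (1)·(-1)·(-5)/[(5)·(3)·(-1)] = -1/3
L_3(-1) = (1)·(-1)·(-4)/[(6)·(4)·(1)] = 1/6
Sum: 4·(1/3) + 8·(5/6) + (-9)·(-1/3) + 4·(1/6) = 35/3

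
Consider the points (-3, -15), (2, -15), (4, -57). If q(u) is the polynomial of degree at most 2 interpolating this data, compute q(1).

L_0(1) = (-1)·(-3)/[(-5)·(-7)] = 3/35
L_1(1) = (4)·(-3)/[(5)·(-2)] = 6/5
L_2(1) = (4)·(-1)/[(7)·(2)] = -2/7
Sum: (-15)·(3/35) + (-15)·(6/5) + (-57)·(-2/7) = -3

-3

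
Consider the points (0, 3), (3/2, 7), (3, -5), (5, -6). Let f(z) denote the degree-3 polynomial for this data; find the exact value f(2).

382/105

Evaluate each Lagrange basis at z = 2:
L_0(2) = (1/2)·(-1)·(-3)/[(-3/2)·(-3)·(-5)] = -1/15
L_1(2) = (2)·(-1)·(-3)/[(3/2)·(-3/2)·(-7/2)] = 16/21
L_2(2) = (2)·(1/2)·(-3)/[(3)·(3/2)·(-2)] = 1/3
L_3(2) = (2)·(1/2)·(-1)/[(5)·(7/2)·(2)] = -1/35
Sum: 3·(-1/15) + 7·(16/21) + (-5)·(1/3) + (-6)·(-1/35) = 382/105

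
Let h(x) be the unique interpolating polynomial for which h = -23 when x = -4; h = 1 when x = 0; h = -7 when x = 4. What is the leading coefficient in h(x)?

The leading coefficient equals the top divided difference h[-4,0,4].
h[-4,0] = (1 - (-23)) / (0 - (-4)) = 6
h[0,4] = (-7 - 1) / (4 - 0) = -2
h[-4,0,4] = (-2 - 6) / (4 - (-4)) = -1

-1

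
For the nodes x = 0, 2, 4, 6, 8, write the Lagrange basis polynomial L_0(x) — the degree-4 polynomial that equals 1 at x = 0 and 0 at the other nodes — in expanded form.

L_0(x) = (x - 2)(x - 4)(x - 6)(x - 8) / [(-2)·(-4)·(-6)·(-8)]
       = (x^4 - 20x^3 + 140x^2 - 400x + 384) / (384)

L_0(x) = (1/384)x^4 - (5/96)x^3 + (35/96)x^2 - (25/24)x + 1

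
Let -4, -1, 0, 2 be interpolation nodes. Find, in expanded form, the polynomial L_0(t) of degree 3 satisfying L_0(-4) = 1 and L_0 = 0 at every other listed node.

L_0(t) = -(1/72)t^3 + (1/72)t^2 + (1/36)t

L_0(t) = (t + 1)t(t - 2) / [(-3)·(-4)·(-6)]
       = (t^3 - t^2 - 2t) / (-72)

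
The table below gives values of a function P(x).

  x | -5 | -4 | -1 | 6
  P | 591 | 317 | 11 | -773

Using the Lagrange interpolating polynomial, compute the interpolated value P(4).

-219

Evaluate each Lagrange basis at x = 4:
L_0(4) = (8)·(5)·(-2)/[(-1)·(-4)·(-11)] = 20/11
L_1(4) = (9)·(5)·(-2)/[(1)·(-3)·(-10)] = -3
L_2(4) = (9)·(8)·(-2)/[(4)·(3)·(-7)] = 12/7
L_3(4) = (9)·(8)·(5)/[(11)·(10)·(7)] = 36/77
Sum: 591·(20/11) + 317·(-3) + 11·(12/7) + (-773)·(36/77) = -219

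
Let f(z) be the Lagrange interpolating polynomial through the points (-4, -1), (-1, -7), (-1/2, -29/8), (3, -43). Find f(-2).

-13

L_0(-2) = (-1)·(-3/2)·(-5)/[(-3)·(-7/2)·(-7)] = 5/49
L_1(-2) = (2)·(-3/2)·(-5)/[(3)·(-1/2)·(-4)] = 5/2
L_2(-2) = (2)·(-1)·(-5)/[(7/2)·(1/2)·(-7/2)] = -80/49
L_3(-2) = (2)·(-1)·(-3/2)/[(7)·(4)·(7/2)] = 3/98
Sum: (-1)·(5/49) + (-7)·(5/2) + (-29/8)·(-80/49) + (-43)·(3/98) = -13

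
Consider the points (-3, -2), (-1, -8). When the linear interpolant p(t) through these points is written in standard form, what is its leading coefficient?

The leading coefficient equals the top divided difference p[-3,-1].
p[-3,-1] = (-8 - (-2)) / (-1 - (-3)) = -3

-3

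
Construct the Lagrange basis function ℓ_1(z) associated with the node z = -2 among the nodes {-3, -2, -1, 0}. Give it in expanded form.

ℓ_1(z) = (1/2)z^3 + 2z^2 + (3/2)z

ℓ_1(z) = (z + 3)(z + 1)z / [(1)·(-1)·(-2)]
       = (z^3 + 4z^2 + 3z) / (2)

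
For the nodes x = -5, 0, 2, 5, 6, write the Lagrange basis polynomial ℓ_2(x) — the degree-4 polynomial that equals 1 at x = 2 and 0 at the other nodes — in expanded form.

ℓ_2(x) = (x + 5)x(x - 5)(x - 6) / [(7)·(2)·(-3)·(-4)]
       = (x^4 - 6x^3 - 25x^2 + 150x) / (168)

ℓ_2(x) = (1/168)x^4 - (1/28)x^3 - (25/168)x^2 + (25/28)x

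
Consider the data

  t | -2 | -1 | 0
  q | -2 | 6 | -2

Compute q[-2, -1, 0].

-8

q[-2,-1] = (6 - (-2)) / (-1 - (-2)) = 8
q[-1,0] = (-2 - 6) / (0 - (-1)) = -8
q[-2,-1,0] = (-8 - 8) / (0 - (-2)) = -8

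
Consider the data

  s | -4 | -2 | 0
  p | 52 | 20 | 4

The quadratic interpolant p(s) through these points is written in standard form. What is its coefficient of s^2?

2

The leading coefficient equals the top divided difference p[-4,-2,0].
p[-4,-2] = (20 - 52) / (-2 - (-4)) = -16
p[-2,0] = (4 - 20) / (0 - (-2)) = -8
p[-4,-2,0] = (-8 - (-16)) / (0 - (-4)) = 2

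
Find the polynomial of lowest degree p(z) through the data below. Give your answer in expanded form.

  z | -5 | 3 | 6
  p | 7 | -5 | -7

Build the Lagrange basis polynomials:
L_0(z) = (z - 3)(z - 6) / [88] = (1/88)z^2 - (9/88)z + 9/44
L_1(z) = (z + 5)(z - 6) / [-24] = -(1/24)z^2 + (1/24)z + 5/4
L_2(z) = (z + 5)(z - 3) / [33] = (1/33)z^2 + (2/33)z - 5/11
p(z) = 7·L_0 + (-5)·L_1 + (-7)·L_2
  7·L_0(z) = (7/88)z^2 - (63/88)z + 63/44
  (-5)·L_1(z) = (5/24)z^2 - (5/24)z - 25/4
  (-7)·L_2(z) = -(7/33)z^2 - (14/33)z + 35/11
Adding term by term: (5/66)z^2 - (89/66)z - 18/11

p(z) = (5/66)z^2 - (89/66)z - 18/11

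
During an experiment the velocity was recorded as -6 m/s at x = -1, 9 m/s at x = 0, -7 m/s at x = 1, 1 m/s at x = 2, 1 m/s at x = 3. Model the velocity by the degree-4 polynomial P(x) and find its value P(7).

-3764

Evaluate each Lagrange basis at x = 7:
L_0(7) = (7)·(6)·(5)·(4)/[(-1)·(-2)·(-3)·(-4)] = 35
L_1(7) = (8)·(6)·(5)·(4)/[(1)·(-1)·(-2)·(-3)] = -160
L_2(7) = (8)·(7)·(5)·(4)/[(2)·(1)·(-1)·(-2)] = 280
L_3(7) = (8)·(7)·(6)·(4)/[(3)·(2)·(1)·(-1)] = -224
L_4(7) = (8)·(7)·(6)·(5)/[(4)·(3)·(2)·(1)] = 70
Sum: (-6)·(35) + 9·(-160) + (-7)·(280) + 1·(-224) + 1·(70) = -3764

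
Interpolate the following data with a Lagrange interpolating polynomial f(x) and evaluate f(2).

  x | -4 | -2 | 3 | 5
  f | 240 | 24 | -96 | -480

-24

Evaluate each Lagrange basis at x = 2:
L_0(2) = (4)·(-1)·(-3)/[(-2)·(-7)·(-9)] = -2/21
L_1(2) = (6)·(-1)·(-3)/[(2)·(-5)·(-7)] = 9/35
L_2(2) = (6)·(4)·(-3)/[(7)·(5)·(-2)] = 36/35
L_3(2) = (6)·(4)·(-1)/[(9)·(7)·(2)] = -4/21
Sum: 240·(-2/21) + 24·(9/35) + (-96)·(36/35) + (-480)·(-4/21) = -24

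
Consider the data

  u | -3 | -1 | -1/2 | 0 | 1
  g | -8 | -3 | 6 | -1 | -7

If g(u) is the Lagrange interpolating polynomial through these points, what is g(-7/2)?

4777/32

Evaluate each Lagrange basis at u = -7/2:
L_0(-7/2) = (-5/2)·(-3)·(-7/2)·(-9/2)/[(-2)·(-5/2)·(-3)·(-4)] = 63/32
L_1(-7/2) = (-1/2)·(-3)·(-7/2)·(-9/2)/[(2)·(-1/2)·(-1)·(-2)] = -189/16
L_2(-7/2) = (-1/2)·(-5/2)·(-7/2)·(-9/2)/[(5/2)·(1/2)·(-1/2)·(-3/2)] = 21
L_3(-7/2) = (-1/2)·(-5/2)·(-3)·(-9/2)/[(3)·(1)·(1/2)·(-1)] = -45/4
L_4(-7/2) = (-1/2)·(-5/2)·(-3)·(-7/2)/[(4)·(2)·(3/2)·(1)] = 35/32
Sum: (-8)·(63/32) + (-3)·(-189/16) + 6·(21) + (-1)·(-45/4) + (-7)·(35/32) = 4777/32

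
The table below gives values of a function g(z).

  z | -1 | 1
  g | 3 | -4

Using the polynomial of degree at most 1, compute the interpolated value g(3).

Evaluate each Lagrange basis at z = 3:
L_0(3) = (2)/[(-2)] = -1
L_1(3) = (4)/[(2)] = 2
Sum: 3·(-1) + (-4)·(2) = -11

-11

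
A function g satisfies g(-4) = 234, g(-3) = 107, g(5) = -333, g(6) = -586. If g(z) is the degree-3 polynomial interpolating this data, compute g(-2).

L_0(-2) = (1)·(-7)·(-8)/[(-1)·(-9)·(-10)] = -28/45
L_1(-2) = (2)·(-7)·(-8)/[(1)·(-8)·(-9)] = 14/9
L_2(-2) = (2)·(1)·(-8)/[(9)·(8)·(-1)] = 2/9
L_3(-2) = (2)·(1)·(-7)/[(10)·(9)·(1)] = -7/45
Sum: 234·(-28/45) + 107·(14/9) + (-333)·(2/9) + (-586)·(-7/45) = 38

38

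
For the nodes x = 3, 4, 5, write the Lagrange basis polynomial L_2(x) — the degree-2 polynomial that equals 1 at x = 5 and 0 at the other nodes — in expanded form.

L_2(x) = (x - 3)(x - 4) / [(2)·(1)]
       = (x^2 - 7x + 12) / (2)

L_2(x) = (1/2)x^2 - (7/2)x + 6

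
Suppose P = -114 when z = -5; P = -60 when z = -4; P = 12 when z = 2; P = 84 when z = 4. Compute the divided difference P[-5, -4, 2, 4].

1

P[-5,-4] = (-60 - (-114)) / (-4 - (-5)) = 54
P[-4,2] = (12 - (-60)) / (2 - (-4)) = 12
P[2,4] = (84 - 12) / (4 - 2) = 36
P[-5,-4,2] = (12 - 54) / (2 - (-5)) = -6
P[-4,2,4] = (36 - 12) / (4 - (-4)) = 3
P[-5,-4,2,4] = (3 - (-6)) / (4 - (-5)) = 1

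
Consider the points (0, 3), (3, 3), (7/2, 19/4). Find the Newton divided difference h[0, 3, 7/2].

h[0,3] = (3 - 3) / (3 - 0) = 0
h[3,7/2] = (19/4 - 3) / (7/2 - 3) = 7/2
h[0,3,7/2] = (7/2 - 0) / (7/2 - 0) = 1

1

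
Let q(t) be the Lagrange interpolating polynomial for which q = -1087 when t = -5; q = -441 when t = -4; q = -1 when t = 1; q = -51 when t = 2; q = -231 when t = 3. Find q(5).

-1557

L_0(5) = (9)·(4)·(3)·(2)/[(-1)·(-6)·(-7)·(-8)] = 9/14
L_1(5) = (10)·(4)·(3)·(2)/[(1)·(-5)·(-6)·(-7)] = -8/7
L_2(5) = (10)·(9)·(3)·(2)/[(6)·(5)·(-1)·(-2)] = 9
L_3(5) = (10)·(9)·(4)·(2)/[(7)·(6)·(1)·(-1)] = -120/7
L_4(5) = (10)·(9)·(4)·(3)/[(8)·(7)·(2)·(1)] = 135/14
Sum: (-1087)·(9/14) + (-441)·(-8/7) + (-1)·(9) + (-51)·(-120/7) + (-231)·(135/14) = -1557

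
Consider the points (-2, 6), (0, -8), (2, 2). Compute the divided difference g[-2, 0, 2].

g[-2,0] = (-8 - 6) / (0 - (-2)) = -7
g[0,2] = (2 - (-8)) / (2 - 0) = 5
g[-2,0,2] = (5 - (-7)) / (2 - (-2)) = 3

3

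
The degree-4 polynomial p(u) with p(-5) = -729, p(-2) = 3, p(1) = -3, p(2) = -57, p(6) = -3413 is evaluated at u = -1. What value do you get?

Evaluate each Lagrange basis at u = -1:
L_0(-1) = (1)·(-2)·(-3)·(-7)/[(-3)·(-6)·(-7)·(-11)] = -1/33
L_1(-1) = (4)·(-2)·(-3)·(-7)/[(3)·(-3)·(-4)·(-8)] = 7/12
L_2(-1) = (4)·(1)·(-3)·(-7)/[(6)·(3)·(-1)·(-5)] = 14/15
L_3(-1) = (4)·(1)·(-2)·(-7)/[(7)·(4)·(1)·(-4)] = -1/2
L_4(-1) = (4)·(1)·(-2)·(-3)/[(11)·(8)·(5)·(4)] = 3/220
Sum: (-729)·(-1/33) + 3·(7/12) + (-3)·(14/15) + (-57)·(-1/2) + (-3413)·(3/220) = 3

3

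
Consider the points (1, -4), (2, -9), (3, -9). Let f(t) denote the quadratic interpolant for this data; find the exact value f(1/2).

Using Newton's divided-difference form:
f[1,2] = (-9 - (-4)) / (2 - 1) = -5
f[2,3] = (-9 - (-9)) / (3 - 2) = 0
f[1,2,3] = (0 - (-5)) / (3 - 1) = 5/2
f(1/2) = -4 + (-5)·(-1/2) + (5/2)·(-1/2)·(-3/2) = 3/8

3/8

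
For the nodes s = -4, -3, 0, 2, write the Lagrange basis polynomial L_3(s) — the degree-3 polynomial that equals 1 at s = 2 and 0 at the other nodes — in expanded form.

L_3(s) = (1/60)s^3 + (7/60)s^2 + (1/5)s

L_3(s) = (s + 4)(s + 3)s / [(6)·(5)·(2)]
       = (s^3 + 7s^2 + 12s) / (60)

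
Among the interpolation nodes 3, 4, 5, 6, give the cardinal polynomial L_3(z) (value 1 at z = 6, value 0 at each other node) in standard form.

L_3(z) = (1/6)z^3 - 2z^2 + (47/6)z - 10

L_3(z) = (z - 3)(z - 4)(z - 5) / [(3)·(2)·(1)]
       = (z^3 - 12z^2 + 47z - 60) / (6)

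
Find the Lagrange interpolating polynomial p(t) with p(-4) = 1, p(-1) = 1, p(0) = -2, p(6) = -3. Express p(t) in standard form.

Build the Lagrange basis polynomials:
L_0(t) = (t + 1)t(t - 6) / [-120] = -(1/120)t^3 + (1/24)t^2 + (1/20)t
L_1(t) = (t + 4)t(t - 6) / [21] = (1/21)t^3 - (2/21)t^2 - (8/7)t
L_2(t) = (t + 4)(t + 1)(t - 6) / [-24] = -(1/24)t^3 + (1/24)t^2 + (13/12)t + 1
L_3(t) = (t + 4)(t + 1)t / [420] = (1/420)t^3 + (1/84)t^2 + (1/105)t
p(t) = 1·L_0 + 1·L_1 + (-2)·L_2 + (-3)·L_3
  1·L_0(t) = -(1/120)t^3 + (1/24)t^2 + (1/20)t
  1·L_1(t) = (1/21)t^3 - (2/21)t^2 - (8/7)t
  (-2)·L_2(t) = (1/12)t^3 - (1/12)t^2 - (13/6)t - 2
  (-3)·L_3(t) = -(1/140)t^3 - (1/28)t^2 - (1/35)t
Adding term by term: (97/840)t^3 - (29/168)t^2 - (1381/420)t - 2

p(t) = (97/840)t^3 - (29/168)t^2 - (1381/420)t - 2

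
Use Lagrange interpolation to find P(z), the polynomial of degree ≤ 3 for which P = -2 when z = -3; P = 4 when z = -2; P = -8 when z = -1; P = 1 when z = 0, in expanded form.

P(z) = (13/2)z^3 + 30z^2 + (65/2)z + 1

Build the Lagrange basis polynomials:
L_0(z) = (z + 2)(z + 1)z / [-6] = -(1/6)z^3 - (1/2)z^2 - (1/3)z
L_1(z) = (z + 3)(z + 1)z / [2] = (1/2)z^3 + 2z^2 + (3/2)z
L_2(z) = (z + 3)(z + 2)z / [-2] = -(1/2)z^3 - (5/2)z^2 - 3z
L_3(z) = (z + 3)(z + 2)(z + 1) / [6] = (1/6)z^3 + z^2 + (11/6)z + 1
P(z) = (-2)·L_0 + 4·L_1 + (-8)·L_2 + 1·L_3
  (-2)·L_0(z) = (1/3)z^3 + z^2 + (2/3)z
  4·L_1(z) = 2z^3 + 8z^2 + 6z
  (-8)·L_2(z) = 4z^3 + 20z^2 + 24z
  1·L_3(z) = (1/6)z^3 + z^2 + (11/6)z + 1
Adding term by term: (13/2)z^3 + 30z^2 + (65/2)z + 1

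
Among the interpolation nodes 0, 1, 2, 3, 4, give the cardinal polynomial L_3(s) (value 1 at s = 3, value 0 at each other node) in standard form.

L_3(s) = -(1/6)s^4 + (7/6)s^3 - (7/3)s^2 + (4/3)s

L_3(s) = s(s - 1)(s - 2)(s - 4) / [(3)·(2)·(1)·(-1)]
       = (s^4 - 7s^3 + 14s^2 - 8s) / (-6)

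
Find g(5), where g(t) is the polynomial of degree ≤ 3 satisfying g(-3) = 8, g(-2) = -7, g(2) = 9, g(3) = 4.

Using Newton's divided-difference form:
g[-3,-2] = (-7 - 8) / (-2 - (-3)) = -15
g[-2,2] = (9 - (-7)) / (2 - (-2)) = 4
g[2,3] = (4 - 9) / (3 - 2) = -5
g[-3,-2,2] = (4 - (-15)) / (2 - (-3)) = 19/5
g[-2,2,3] = (-5 - 4) / (3 - (-2)) = -9/5
g[-3,-2,2,3] = (-9/5 - 19/5) / (3 - (-3)) = -14/15
g(5) = 8 + (-15)·(8) + (19/5)·(8)·(7) + (-14/15)·(8)·(7)·(3) = -56

-56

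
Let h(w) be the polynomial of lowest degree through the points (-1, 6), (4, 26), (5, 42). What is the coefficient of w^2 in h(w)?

The leading coefficient equals the top divided difference h[-1,4,5].
h[-1,4] = (26 - 6) / (4 - (-1)) = 4
h[4,5] = (42 - 26) / (5 - 4) = 16
h[-1,4,5] = (16 - 4) / (5 - (-1)) = 2

2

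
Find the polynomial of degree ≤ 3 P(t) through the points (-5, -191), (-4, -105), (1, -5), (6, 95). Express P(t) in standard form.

Build the Lagrange basis polynomials:
L_0(t) = (t + 4)(t - 1)(t - 6) / [-66] = -(1/66)t^3 + (1/22)t^2 + (1/3)t - 4/11
L_1(t) = (t + 5)(t - 1)(t - 6) / [50] = (1/50)t^3 - (1/25)t^2 - (29/50)t + 3/5
L_2(t) = (t + 5)(t + 4)(t - 6) / [-150] = -(1/150)t^3 - (1/50)t^2 + (17/75)t + 4/5
L_3(t) = (t + 5)(t + 4)(t - 1) / [550] = (1/550)t^3 + (4/275)t^2 + (1/50)t - 2/55
P(t) = (-191)·L_0 + (-105)·L_1 + (-5)·L_2 + 95·L_3
  (-191)·L_0(t) = (191/66)t^3 - (191/22)t^2 - (191/3)t + 764/11
  (-105)·L_1(t) = -(21/10)t^3 + (21/5)t^2 + (609/10)t - 63
  (-5)·L_2(t) = (1/30)t^3 + (1/10)t^2 - (17/15)t - 4
  95·L_3(t) = (19/110)t^3 + (76/55)t^2 + (19/10)t - 38/11
Adding term by term: t^3 - 3t^2 - 2t - 1

P(t) = t^3 - 3t^2 - 2t - 1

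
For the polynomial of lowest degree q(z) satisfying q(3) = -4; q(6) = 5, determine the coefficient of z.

Build the Lagrange basis polynomials:
L_0(z) = (z - 6) / [-3] = -(1/3)z + 2
L_1(z) = (z - 3) / [3] = (1/3)z - 1
q(z) = (-4)·L_0 + 5·L_1
Only the coefficient of z is needed; take it from each L_i and combine:
(-4)·(-1/3) + 5·(1/3) = 3

3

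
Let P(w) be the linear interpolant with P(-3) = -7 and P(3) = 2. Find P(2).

Evaluate each Lagrange basis at w = 2:
L_0(2) = (-1)/[(-6)] = 1/6
L_1(2) = (5)/[(6)] = 5/6
Sum: (-7)·(1/6) + 2·(5/6) = 1/2

1/2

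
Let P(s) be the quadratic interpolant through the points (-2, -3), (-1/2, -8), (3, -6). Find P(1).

-332/35

L_0(1) = (3/2)·(-2)/[(-3/2)·(-5)] = -2/5
L_1(1) = (3)·(-2)/[(3/2)·(-7/2)] = 8/7
L_2(1) = (3)·(3/2)/[(5)·(7/2)] = 9/35
Sum: (-3)·(-2/5) + (-8)·(8/7) + (-6)·(9/35) = -332/35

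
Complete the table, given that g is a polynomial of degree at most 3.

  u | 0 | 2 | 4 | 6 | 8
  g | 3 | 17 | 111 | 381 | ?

923

The 4 known values determine g uniquely (degree ≤ 3).
L_0(8) = (6)·(4)·(2)/[(-2)·(-4)·(-6)] = -1
L_1(8) = (8)·(4)·(2)/[(2)·(-2)·(-4)] = 4
L_2(8) = (8)·(6)·(2)/[(4)·(2)·(-2)] = -6
L_3(8) = (8)·(6)·(4)/[(6)·(4)·(2)] = 4
Sum: 3·(-1) + 17·(4) + 111·(-6) + 381·(4) = 923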